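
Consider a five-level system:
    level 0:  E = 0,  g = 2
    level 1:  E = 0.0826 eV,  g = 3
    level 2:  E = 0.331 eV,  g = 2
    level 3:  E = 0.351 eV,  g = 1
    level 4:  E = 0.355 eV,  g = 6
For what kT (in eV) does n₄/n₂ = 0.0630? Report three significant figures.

0.00621 eV

n₄/n₂ = (g₄/g₂) exp[−(E₄−E₂)/kT] = 0.0630.
⇒ (E₄−E₂)/kT = ln((6/2)/0.0630) = ln(47.619) = 3.8632.
kT = 0.024 eV / 3.8632 = 0.00621 eV.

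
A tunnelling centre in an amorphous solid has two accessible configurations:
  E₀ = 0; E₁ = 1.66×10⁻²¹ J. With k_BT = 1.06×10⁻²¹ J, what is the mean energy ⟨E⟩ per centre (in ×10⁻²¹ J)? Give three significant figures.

Eᵢ/kT = 0, 1.5660.
Z = Σ e^(−Eᵢ/kT) = e^(−0) + e^(−1.5660) = 1.0000 + 0.20888 = 1.2089.
⟨E⟩ = Σ Eᵢ e^(−Eᵢ/kT) / Z = (0·1.0000 + 1.66·0.20888) / 1.2089 = 0.287 ×10⁻²¹ J.

0.287 ×10⁻²¹ J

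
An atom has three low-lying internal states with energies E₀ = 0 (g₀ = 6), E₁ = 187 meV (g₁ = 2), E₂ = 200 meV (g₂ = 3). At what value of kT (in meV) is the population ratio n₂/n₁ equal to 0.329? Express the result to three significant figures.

n₂/n₁ = (g₂/g₁) exp[−(E₂−E₁)/kT] = 0.329.
⇒ (E₂−E₁)/kT = ln((3/2)/0.329) = ln(4.5593) = 1.5172.
kT = 13 meV / 1.5172 = 8.57 meV.

8.57 meV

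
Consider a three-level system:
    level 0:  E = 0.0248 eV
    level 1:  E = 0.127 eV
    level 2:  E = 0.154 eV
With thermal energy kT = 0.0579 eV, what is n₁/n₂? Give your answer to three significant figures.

1.59

n₁/n₂ = exp[−(E₁−E₂)/kT] = exp(−(-0.027 eV)/(0.0579 eV)) = exp(0.46632) = 1.59.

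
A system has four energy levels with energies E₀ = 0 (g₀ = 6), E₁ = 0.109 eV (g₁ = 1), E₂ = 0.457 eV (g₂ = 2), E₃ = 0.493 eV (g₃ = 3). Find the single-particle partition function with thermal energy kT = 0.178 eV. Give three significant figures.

Eᵢ/kT = 0, 0.61236, 2.5674, 2.7697.
Z = Σ gᵢe^(−Eᵢ/kT) = 6·e^(−0) + 1·e^(−0.61236) + 2·e^(−2.5674) + 3·e^(−2.7697) = 6.0000 + 0.54207 + 0.15347 + 0.18804 = 6.8836.

Z = 6.88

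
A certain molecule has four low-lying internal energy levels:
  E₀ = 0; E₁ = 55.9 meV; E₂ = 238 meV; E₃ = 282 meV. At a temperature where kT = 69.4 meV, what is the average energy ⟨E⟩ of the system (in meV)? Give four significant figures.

Eᵢ/kT = 0, 0.805476, 3.42939, 4.06340.
Z = Σ e^(−Eᵢ/kT) = e^(−0) + e^(−0.805476) + e^(−3.42939) + e^(−4.06340) = 1.00000 + 0.446875 + 0.0324067 + 0.0171905 = 1.49647.
⟨E⟩ = Σ Eᵢ e^(−Eᵢ/kT) / Z = (0·1.00000 + 55.9·0.446875 + 238·0.0324067 + 282·0.0171905) / 1.49647 = 25.09 meV.

25.09 meV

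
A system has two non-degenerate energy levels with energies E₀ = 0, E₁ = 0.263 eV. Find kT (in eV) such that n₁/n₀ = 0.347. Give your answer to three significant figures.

0.248 eV

n₁/n₀ = exp[−(E₁−E₀)/kT] = 0.347.
⇒ (E₁−E₀)/kT = ln(1/0.347) = ln(2.8818) = 1.0584.
kT = 0.263 eV / 1.0584 = 0.248 eV.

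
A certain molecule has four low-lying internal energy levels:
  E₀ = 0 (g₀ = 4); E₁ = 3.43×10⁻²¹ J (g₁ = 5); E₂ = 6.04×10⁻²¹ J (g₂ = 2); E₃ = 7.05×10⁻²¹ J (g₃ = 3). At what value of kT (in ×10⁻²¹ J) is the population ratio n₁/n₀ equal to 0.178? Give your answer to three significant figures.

1.76 ×10⁻²¹ J

n₁/n₀ = (g₁/g₀) exp[−(E₁−E₀)/kT] = 0.178.
⇒ (E₁−E₀)/kT = ln((5/4)/0.178) = ln(7.0225) = 1.9491.
kT = 3.43 ×10⁻²¹ J / 1.9491 = 1.76 ×10⁻²¹ J.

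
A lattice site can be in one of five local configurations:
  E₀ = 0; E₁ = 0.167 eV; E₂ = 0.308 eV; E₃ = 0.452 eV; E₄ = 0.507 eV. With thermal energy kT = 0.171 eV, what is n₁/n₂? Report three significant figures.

n₁/n₂ = exp[−(E₁−E₂)/kT] = exp(−(-0.141 eV)/(0.171 eV)) = exp(0.82456) = 2.28.

2.28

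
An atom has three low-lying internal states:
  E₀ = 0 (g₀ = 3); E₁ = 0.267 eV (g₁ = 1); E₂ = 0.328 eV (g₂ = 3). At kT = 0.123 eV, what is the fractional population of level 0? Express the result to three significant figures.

Eᵢ/kT = 0, 2.1707, 2.6667.
Z = Σ gᵢe^(−Eᵢ/kT) = 3·e^(−0) + 1·e^(−2.1707) + 3·e^(−2.6667) = 3.0000 + 0.11410 + 0.20844 = 3.3225.
P₀ = g₀ e^(−E₀/kT) / Z = 3.0000/3.3225 = 0.903.

0.903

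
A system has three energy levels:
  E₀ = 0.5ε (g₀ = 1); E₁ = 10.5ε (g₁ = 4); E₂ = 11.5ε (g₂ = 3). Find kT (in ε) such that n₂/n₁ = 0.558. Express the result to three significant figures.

3.38 ε

n₂/n₁ = (g₂/g₁) exp[−(E₂−E₁)/kT] = 0.558.
⇒ (E₂−E₁)/kT = ln((3/4)/0.558) = ln(1.3441) = 0.29572.
kT = 1.0ε / 0.29572 = 3.38 ε.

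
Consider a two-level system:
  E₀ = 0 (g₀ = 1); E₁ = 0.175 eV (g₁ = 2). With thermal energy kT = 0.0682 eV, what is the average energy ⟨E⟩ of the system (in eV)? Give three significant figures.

0.0233 eV

Eᵢ/kT = 0, 2.5660.
Z = Σ gᵢe^(−Eᵢ/kT) = 1·e^(−0) + 2·e^(−2.5660) = 1.0000 + 0.15368 = 1.1537.
⟨E⟩ = Σ Eᵢ gᵢe^(−Eᵢ/kT) / Z = (0·1.0000 + 0.175·0.15368) / 1.1537 = 0.0233 eV.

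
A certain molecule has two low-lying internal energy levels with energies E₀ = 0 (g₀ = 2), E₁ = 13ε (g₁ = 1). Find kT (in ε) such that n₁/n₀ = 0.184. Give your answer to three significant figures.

13.0 ε

n₁/n₀ = (g₁/g₀) exp[−(E₁−E₀)/kT] = 0.184.
⇒ (E₁−E₀)/kT = ln((1/2)/0.184) = ln(2.7174) = 0.99968.
kT = 13ε / 0.99968 = 13.0 ε.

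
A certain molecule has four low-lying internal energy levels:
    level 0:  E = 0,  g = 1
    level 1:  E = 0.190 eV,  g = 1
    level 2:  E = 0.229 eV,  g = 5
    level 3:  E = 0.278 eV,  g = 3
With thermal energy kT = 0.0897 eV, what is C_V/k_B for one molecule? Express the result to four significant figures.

Eᵢ/kT = 0, 2.11817, 2.55295, 3.09922.
Z = Σ gᵢe^(−Eᵢ/kT) = 1·e^(−0) + 1·e^(−2.11817) + 5·e^(−2.55295) + 3·e^(−3.09922) = 1.00000 + 0.120251 + 0.389258 + 0.135253 = 1.64476.
⟨E⟩ = 0.0909483 eV, ⟨E²⟩ = 0.0214056 eV².
C_V/k_B = (⟨E²⟩ − ⟨E⟩²)/(kT)² = (0.0214056 − 0.00827159)/0.00804609 = 1.632.

1.632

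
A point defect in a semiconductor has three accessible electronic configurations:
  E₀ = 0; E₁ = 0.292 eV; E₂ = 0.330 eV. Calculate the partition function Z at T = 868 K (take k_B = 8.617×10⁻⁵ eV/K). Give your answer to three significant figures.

k_BT = 8.617×10⁻⁵ × 868 K = 0.074796 eV.
Eᵢ/kT = 0, 3.9040, 4.4120.
Z = Σ e^(−Eᵢ/kT) = e^(−0) + e^(−3.9040) + e^(−4.4120) = 1.0000 + 0.020161 + 0.012131 = 1.0323.

Z = 1.03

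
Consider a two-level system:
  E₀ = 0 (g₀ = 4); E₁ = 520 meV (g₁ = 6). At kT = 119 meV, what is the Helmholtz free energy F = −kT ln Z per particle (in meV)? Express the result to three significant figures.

-167 meV

Eᵢ/kT = 0, 4.3697.
Z = Σ gᵢe^(−Eᵢ/kT) = 4·e^(−0) + 6·e^(−4.3697) = 4.0000 + 0.075930 = 4.0759.
F = −kT ln Z = −119 × ln(4.0759) = −119 × 1.4051 = -167 meV.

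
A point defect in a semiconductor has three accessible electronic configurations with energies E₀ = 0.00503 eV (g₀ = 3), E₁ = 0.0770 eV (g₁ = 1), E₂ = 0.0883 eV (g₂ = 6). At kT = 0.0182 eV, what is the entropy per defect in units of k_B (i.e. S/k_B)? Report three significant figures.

1.24

Eᵢ/kT = 0.27637, 4.2308, 4.8516.
Z = Σ gᵢe^(−Eᵢ/kT) = 3·e^(−0.27637) + 1·e^(−4.2308) + 6·e^(−4.8516) = 2.2756 + 0.014541 + 0.046895 = 2.3370.
⟨E⟩ = Σ EᵢPᵢ = 0.0071488 eV.
S/k_B = ln Z + ⟨E⟩/kT = ln(2.3370) + 0.0071488/0.0182 = 0.84887 + 0.39279 = 1.24.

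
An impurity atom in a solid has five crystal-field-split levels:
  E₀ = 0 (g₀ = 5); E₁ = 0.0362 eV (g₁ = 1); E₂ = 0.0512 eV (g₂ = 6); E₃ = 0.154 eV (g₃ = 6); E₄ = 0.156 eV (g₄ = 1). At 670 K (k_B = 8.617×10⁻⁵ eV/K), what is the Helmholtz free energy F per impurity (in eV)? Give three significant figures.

-0.123 eV

k_BT = 8.617×10⁻⁵ × 670 K = 0.057734 eV.
Eᵢ/kT = 0, 0.62701, 0.88683, 2.6674, 2.7020.
Z = Σ gᵢe^(−Eᵢ/kT) = 5·e^(−0) + 1·e^(−0.62701) + 6·e^(−0.88683) + 6·e^(−2.6674) + 1·e^(−2.7020) = 5.0000 + 0.53419 + 2.4718 + 0.41660 + 0.067071 = 8.4897.
F = −kT ln Z = −0.057734 × ln(8.4897) = −0.057734 × 2.1389 = -0.123 eV.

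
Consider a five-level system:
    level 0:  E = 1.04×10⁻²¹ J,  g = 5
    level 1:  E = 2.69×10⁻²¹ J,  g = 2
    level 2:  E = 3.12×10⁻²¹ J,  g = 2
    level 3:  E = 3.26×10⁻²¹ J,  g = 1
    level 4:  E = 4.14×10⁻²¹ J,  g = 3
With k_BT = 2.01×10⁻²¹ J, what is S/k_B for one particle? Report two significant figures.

2.4

Eᵢ/kT = 0.5174, 1.338, 1.552, 1.622, 2.060.
Z = Σ gᵢe^(−Eᵢ/kT) = 5·e^(−0.5174) + 2·e^(−1.338) + 2·e^(−1.552) + 1·e^(−1.622) + 3·e^(−2.060) = 2.980 + 0.5247 + 0.4236 + 0.1975 + 0.3824 = 4.508.
⟨E⟩ = Σ EᵢPᵢ = 1.788 ×10⁻²¹ J.
S/k_B = ln Z + ⟨E⟩/kT = ln(4.508) + 1.788/2.01 = 1.506 + 0.8896 = 2.4.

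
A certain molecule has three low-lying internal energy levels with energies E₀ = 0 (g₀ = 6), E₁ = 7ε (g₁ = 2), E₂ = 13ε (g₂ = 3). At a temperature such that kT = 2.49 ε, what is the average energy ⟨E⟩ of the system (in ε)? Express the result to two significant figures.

Eᵢ/kT = 0, 2.811, 5.221.
Z = Σ gᵢe^(−Eᵢ/kT) = 6·e^(−0) + 2·e^(−2.811) + 3·e^(−5.221) = 6.000 + 0.1203 + 0.01621 = 6.137.
⟨E⟩ = Σ Eᵢ gᵢe^(−Eᵢ/kT) / Z = (0·6.000 + 7·0.1203 + 13·0.01621) / 6.137 = 0.17 ε.

0.17 ε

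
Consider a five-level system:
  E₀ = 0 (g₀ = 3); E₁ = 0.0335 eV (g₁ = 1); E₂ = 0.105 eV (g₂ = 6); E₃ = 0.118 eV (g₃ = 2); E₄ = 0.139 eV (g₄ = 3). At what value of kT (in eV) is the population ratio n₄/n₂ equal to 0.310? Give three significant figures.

0.0711 eV

n₄/n₂ = (g₄/g₂) exp[−(E₄−E₂)/kT] = 0.310.
⇒ (E₄−E₂)/kT = ln((3/6)/0.310) = ln(1.6129) = 0.47803.
kT = 0.034 eV / 0.47803 = 0.0711 eV.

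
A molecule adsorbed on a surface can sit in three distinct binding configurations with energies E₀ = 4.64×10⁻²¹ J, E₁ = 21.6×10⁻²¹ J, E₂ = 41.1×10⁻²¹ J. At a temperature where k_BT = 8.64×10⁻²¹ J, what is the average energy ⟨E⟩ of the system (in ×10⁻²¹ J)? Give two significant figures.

Eᵢ/kT = 0.5370, 2.500, 4.757.
Z = Σ e^(−Eᵢ/kT) = e^(−0.5370) + e^(−2.500) + e^(−4.757) = 0.5845 + 0.08208 + 0.008591 = 0.6752.
⟨E⟩ = Σ Eᵢ e^(−Eᵢ/kT) / Z = (4.64·0.5845 + 21.6·0.08208 + 41.1·0.008591) / 0.6752 = 7.2 ×10⁻²¹ J.

7.2 ×10⁻²¹ J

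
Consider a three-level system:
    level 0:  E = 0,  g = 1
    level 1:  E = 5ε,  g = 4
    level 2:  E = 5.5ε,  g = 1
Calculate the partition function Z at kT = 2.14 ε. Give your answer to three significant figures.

Z = 1.46

Eᵢ/kT = 0, 2.3364, 2.5701.
Z = Σ gᵢe^(−Eᵢ/kT) = 1·e^(−0) + 4·e^(−2.3364) + 1·e^(−2.5701) = 1.0000 + 0.38670 + 0.076528 = 1.4632.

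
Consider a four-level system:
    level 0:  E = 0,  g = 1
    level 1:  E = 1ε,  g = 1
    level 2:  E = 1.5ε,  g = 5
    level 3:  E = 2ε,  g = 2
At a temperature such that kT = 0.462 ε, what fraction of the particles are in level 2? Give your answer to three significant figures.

0.146

Eᵢ/kT = 0, 2.1645, 3.2468, 4.3290.
Z = Σ gᵢe^(−Eᵢ/kT) = 1·e^(−0) + 1·e^(−2.1645) + 5·e^(−3.2468) + 2·e^(−4.3290) = 1.0000 + 0.11481 + 0.19449 + 0.026361 = 1.3357.
P₂ = g₂ e^(−E₂/kT) / Z = 0.19449/1.3357 = 0.146.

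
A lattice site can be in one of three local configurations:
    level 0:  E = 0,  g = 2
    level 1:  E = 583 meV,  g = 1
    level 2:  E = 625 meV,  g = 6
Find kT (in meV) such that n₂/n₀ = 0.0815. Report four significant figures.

173.3 meV

n₂/n₀ = (g₂/g₀) exp[−(E₂−E₀)/kT] = 0.0815.
⇒ (E₂−E₀)/kT = ln((6/2)/0.0815) = ln(36.8098) = 3.60576.
kT = 625 meV / 3.60576 = 173.3 meV.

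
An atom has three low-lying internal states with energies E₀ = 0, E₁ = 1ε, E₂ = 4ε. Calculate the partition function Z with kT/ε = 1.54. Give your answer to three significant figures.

Eᵢ/kT = 0, 0.64935, 2.5974.
Z = Σ e^(−Eᵢ/kT) = e^(−0) + e^(−0.64935) + e^(−2.5974) = 1.0000 + 0.52239 + 0.074467 = 1.5969.

Z = 1.60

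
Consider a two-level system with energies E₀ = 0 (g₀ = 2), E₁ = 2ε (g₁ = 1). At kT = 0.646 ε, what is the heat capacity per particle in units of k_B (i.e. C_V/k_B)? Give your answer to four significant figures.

Eᵢ/kT = 0, 3.09598.
Z = Σ gᵢe^(−Eᵢ/kT) = 2·e^(−0) + 1·e^(−3.09598) = 2.00000 + 0.0452307 = 2.04523.
⟨E⟩ = 0.0442304 ε, ⟨E²⟩ = 0.0884609 ε².
C_V/k_B = (⟨E²⟩ − ⟨E⟩²)/(kT)² = (0.0884609 − 0.00195633)/0.417316 = 0.2073.

0.2073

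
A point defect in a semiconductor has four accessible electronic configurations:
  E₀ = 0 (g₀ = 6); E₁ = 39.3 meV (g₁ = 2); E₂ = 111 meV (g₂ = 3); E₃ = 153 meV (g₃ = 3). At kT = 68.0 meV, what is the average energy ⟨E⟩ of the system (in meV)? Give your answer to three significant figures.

Eᵢ/kT = 0, 0.57794, 1.6324, 2.2500.
Z = Σ gᵢe^(−Eᵢ/kT) = 6·e^(−0) + 2·e^(−0.57794) + 3·e^(−1.6324) + 3·e^(−2.2500) = 6.0000 + 1.1221 + 0.58638 + 0.31620 = 8.0247.
⟨E⟩ = Σ Eᵢ gᵢe^(−Eᵢ/kT) / Z = (0·6.0000 + 39.3·1.1221 + 111·0.58638 + 153·0.31620) / 8.0247 = 19.6 meV.

19.6 meV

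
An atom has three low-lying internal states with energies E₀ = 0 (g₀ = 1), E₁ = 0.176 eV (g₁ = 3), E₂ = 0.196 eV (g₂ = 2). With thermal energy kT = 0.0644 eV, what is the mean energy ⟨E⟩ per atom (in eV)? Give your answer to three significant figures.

Eᵢ/kT = 0, 2.7329, 3.0435.
Z = Σ gᵢe^(−Eᵢ/kT) = 1·e^(−0) + 3·e^(−2.7329) + 2·e^(−3.0435) = 1.0000 + 0.19509 + 0.095336 = 1.2904.
⟨E⟩ = Σ Eᵢ gᵢe^(−Eᵢ/kT) / Z = (0·1.0000 + 0.176·0.19509 + 0.196·0.095336) / 1.2904 = 0.0411 eV.

0.0411 eV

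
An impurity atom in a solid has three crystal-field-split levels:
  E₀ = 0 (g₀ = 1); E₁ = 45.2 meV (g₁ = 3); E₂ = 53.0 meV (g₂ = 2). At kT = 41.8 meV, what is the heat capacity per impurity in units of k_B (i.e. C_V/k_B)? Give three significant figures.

0.318

Eᵢ/kT = 0, 1.0813, 1.2679.
Z = Σ gᵢe^(−Eᵢ/kT) = 1·e^(−0) + 3·e^(−1.0813) + 2·e^(−1.2679) = 1.0000 + 1.0175 + 0.56284 = 2.5803.
⟨E⟩ = 29.385 meV, ⟨E²⟩ = 1418.4 meV².
C_V/k_B = (⟨E²⟩ − ⟨E⟩²)/(kT)² = (1418.4 − 863.48)/1747.2 = 0.318.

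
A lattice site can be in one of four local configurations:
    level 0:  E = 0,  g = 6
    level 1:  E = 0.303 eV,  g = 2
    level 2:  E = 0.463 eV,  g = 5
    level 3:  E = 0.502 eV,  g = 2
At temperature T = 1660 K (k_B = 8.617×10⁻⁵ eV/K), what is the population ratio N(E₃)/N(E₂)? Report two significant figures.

k_BT = 8.617×10⁻⁵ × 1660 K = 0.1430 eV.
n₃/n₂ = (g₃/g₂) exp[−(E₃−E₂)/kT] = (2/5) × exp(−(0.039 eV)/(0.1430 eV)) = (2/5) × exp(-0.2727) = 0.30.

0.30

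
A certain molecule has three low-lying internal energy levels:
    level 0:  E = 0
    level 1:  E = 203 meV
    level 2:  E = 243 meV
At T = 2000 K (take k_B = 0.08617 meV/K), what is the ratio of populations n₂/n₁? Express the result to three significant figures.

0.793

k_BT = 0.08617 × 2000 K = 172.34 meV.
n₂/n₁ = exp[−(E₂−E₁)/kT] = exp(−(40 meV)/(172.34 meV)) = exp(-0.23210) = 0.793.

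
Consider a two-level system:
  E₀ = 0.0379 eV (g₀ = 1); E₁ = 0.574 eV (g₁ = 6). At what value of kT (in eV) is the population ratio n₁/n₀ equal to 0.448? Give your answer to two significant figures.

0.21 eV

n₁/n₀ = (g₁/g₀) exp[−(E₁−E₀)/kT] = 0.448.
⇒ (E₁−E₀)/kT = ln((6/1)/0.448) = ln(13.39) = 2.595.
kT = 0.5361 eV / 2.595 = 0.21 eV.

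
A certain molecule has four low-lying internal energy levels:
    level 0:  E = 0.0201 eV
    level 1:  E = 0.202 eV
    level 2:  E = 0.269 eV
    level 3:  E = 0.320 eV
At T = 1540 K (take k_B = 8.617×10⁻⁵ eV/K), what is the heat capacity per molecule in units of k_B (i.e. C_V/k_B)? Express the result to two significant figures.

0.69

k_BT = 8.617×10⁻⁵ × 1540 K = 0.1327 eV.
Eᵢ/kT = 0.1515, 1.522, 2.027, 2.411.
Z = Σ e^(−Eᵢ/kT) = e^(−0.1515) + e^(−1.522) + e^(−2.027) + e^(−2.411) = 0.8594 + 0.2183 + 0.1317 + 0.08973 = 1.299.
⟨E⟩ = 0.09662 eV, ⟨E²⟩ = 0.02153 eV².
C_V/k_B = (⟨E²⟩ − ⟨E⟩²)/(kT)² = (0.02153 − 0.009335)/0.01761 = 0.69.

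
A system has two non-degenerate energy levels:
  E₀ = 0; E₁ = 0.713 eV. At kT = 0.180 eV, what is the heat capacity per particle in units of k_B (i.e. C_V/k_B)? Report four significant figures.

Eᵢ/kT = 0, 3.96111.
Z = Σ e^(−Eᵢ/kT) = e^(−0) + e^(−3.96111) = 1.00000 + 0.0190420 = 1.01904.
⟨E⟩ = 0.0133233 eV, ⟨E²⟩ = 0.00949949 eV².
C_V/k_B = (⟨E²⟩ − ⟨E⟩²)/(kT)² = (0.00949949 − 0.000177510)/0.0324000 = 0.2877.

0.2877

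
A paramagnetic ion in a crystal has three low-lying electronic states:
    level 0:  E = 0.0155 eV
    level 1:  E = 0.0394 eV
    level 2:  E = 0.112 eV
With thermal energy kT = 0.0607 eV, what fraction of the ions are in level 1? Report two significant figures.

Eᵢ/kT = 0.2554, 0.6491, 1.845.
Z = Σ e^(−Eᵢ/kT) = e^(−0.2554) + e^(−0.6491) + e^(−1.845) = 0.7746 + 0.5225 + 0.1580 = 1.455.
P₁ = e^(−E₁/kT) / Z = 0.5225/1.455 = 0.36.

0.36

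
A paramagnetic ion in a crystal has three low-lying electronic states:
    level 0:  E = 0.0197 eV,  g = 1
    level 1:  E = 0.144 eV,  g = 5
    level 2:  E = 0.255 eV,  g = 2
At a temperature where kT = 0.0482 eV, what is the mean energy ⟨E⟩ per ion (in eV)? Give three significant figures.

0.0561 eV

Eᵢ/kT = 0.40871, 2.9876, 5.2905.
Z = Σ gᵢe^(−Eᵢ/kT) = 1·e^(−0.40871) + 5·e^(−2.9876) + 2·e^(−5.2905) = 0.66451 + 0.25204 + 0.010078 = 0.92663.
⟨E⟩ = Σ Eᵢ gᵢe^(−Eᵢ/kT) / Z = (0.0197·0.66451 + 0.144·0.25204 + 0.255·0.010078) / 0.92663 = 0.0561 eV.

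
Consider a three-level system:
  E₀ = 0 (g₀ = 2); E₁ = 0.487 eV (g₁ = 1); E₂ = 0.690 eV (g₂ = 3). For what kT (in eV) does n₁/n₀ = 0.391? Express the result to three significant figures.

1.98 eV

n₁/n₀ = (g₁/g₀) exp[−(E₁−E₀)/kT] = 0.391.
⇒ (E₁−E₀)/kT = ln((1/2)/0.391) = ln(1.2788) = 0.24592.
kT = 0.487 eV / 0.24592 = 1.98 eV.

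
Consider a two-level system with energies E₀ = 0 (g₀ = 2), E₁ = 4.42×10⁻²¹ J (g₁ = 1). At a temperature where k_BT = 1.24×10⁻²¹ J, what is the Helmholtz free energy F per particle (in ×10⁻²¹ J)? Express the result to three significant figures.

-0.877 ×10⁻²¹ J

Eᵢ/kT = 0, 3.5645.
Z = Σ gᵢe^(−Eᵢ/kT) = 2·e^(−0) + 1·e^(−3.5645) = 2.0000 + 0.028311 = 2.0283.
F = −kT ln Z = −1.24 × ln(2.0283) = −1.24 × 0.70720 = -0.877 ×10⁻²¹ J.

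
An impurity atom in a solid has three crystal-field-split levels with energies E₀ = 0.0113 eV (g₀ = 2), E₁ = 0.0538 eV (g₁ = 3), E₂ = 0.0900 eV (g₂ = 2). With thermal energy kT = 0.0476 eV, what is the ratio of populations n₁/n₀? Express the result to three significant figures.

n₁/n₀ = (g₁/g₀) exp[−(E₁−E₀)/kT] = (3/2) × exp(−(0.0425 eV)/(0.0476 eV)) = (3/2) × exp(-0.89286) = 0.614.

0.614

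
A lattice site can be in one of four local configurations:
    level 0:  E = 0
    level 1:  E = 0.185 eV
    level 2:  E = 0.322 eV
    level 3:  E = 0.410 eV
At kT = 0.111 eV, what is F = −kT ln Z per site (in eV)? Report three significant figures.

-0.0264 eV

Eᵢ/kT = 0, 1.6667, 2.9009, 3.6937.
Z = Σ e^(−Eᵢ/kT) = e^(−0) + e^(−1.6667) + e^(−2.9009) + e^(−3.6937) = 1.0000 + 0.18887 + 0.054974 + 0.024880 = 1.2687.
F = −kT ln Z = −0.111 × ln(1.2687) = −0.111 × 0.23799 = -0.0264 eV.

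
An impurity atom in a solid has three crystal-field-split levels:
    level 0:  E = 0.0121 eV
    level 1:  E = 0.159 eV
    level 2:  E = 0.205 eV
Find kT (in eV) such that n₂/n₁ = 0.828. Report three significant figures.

n₂/n₁ = exp[−(E₂−E₁)/kT] = 0.828.
⇒ (E₂−E₁)/kT = ln(1/0.828) = ln(1.2077) = 0.18872.
kT = 0.046 eV / 0.18872 = 0.244 eV.

0.244 eV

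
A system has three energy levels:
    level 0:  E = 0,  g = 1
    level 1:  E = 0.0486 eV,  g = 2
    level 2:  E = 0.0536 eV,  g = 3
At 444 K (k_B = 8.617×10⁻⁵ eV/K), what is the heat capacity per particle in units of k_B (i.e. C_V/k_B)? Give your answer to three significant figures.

k_BT = 8.617×10⁻⁵ × 444 K = 0.038259 eV.
Eᵢ/kT = 0, 1.2703, 1.4010.
Z = Σ gᵢe^(−Eᵢ/kT) = 1·e^(−0) + 2·e^(−1.2703) + 3·e^(−1.4010) = 1.0000 + 0.56149 + 0.73905 = 2.3005.
⟨E⟩ = 0.029081 eV, ⟨E²⟩ = 0.0014994 eV².
C_V/k_B = (⟨E²⟩ − ⟨E⟩²)/(kT)² = (0.0014994 − 0.00084570)/0.0014638 = 0.447.

0.447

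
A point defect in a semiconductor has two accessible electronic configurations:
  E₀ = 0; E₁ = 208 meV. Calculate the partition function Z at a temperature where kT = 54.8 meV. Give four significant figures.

Z = 1.022

Eᵢ/kT = 0, 3.79562.
Z = Σ e^(−Eᵢ/kT) = e^(−0) + e^(−3.79562) = 1.00000 + 0.0224690 = 1.02247.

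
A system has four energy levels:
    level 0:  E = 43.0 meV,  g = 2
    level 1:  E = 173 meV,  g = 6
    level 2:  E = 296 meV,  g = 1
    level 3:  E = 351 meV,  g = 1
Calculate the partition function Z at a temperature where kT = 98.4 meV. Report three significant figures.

Eᵢ/kT = 0.43699, 1.7581, 3.0081, 3.5671.
Z = Σ gᵢe^(−Eᵢ/kT) = 2·e^(−0.43699) + 6·e^(−1.7581) + 1·e^(−3.0081) + 1·e^(−3.5671) = 1.2920 + 1.0342 + 0.049385 + 0.028238 = 2.4038.

Z = 2.40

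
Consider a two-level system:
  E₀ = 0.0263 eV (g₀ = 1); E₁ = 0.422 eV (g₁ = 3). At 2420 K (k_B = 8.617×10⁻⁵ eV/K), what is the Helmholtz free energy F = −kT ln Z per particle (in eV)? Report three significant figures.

k_BT = 8.617×10⁻⁵ × 2420 K = 0.20853 eV.
Eᵢ/kT = 0.12612, 2.0237.
Z = Σ gᵢe^(−Eᵢ/kT) = 1·e^(−0.12612) + 3·e^(−2.0237) = 0.88151 + 0.39650 = 1.2780.
F = −kT ln Z = −0.20853 × ln(1.2780) = −0.20853 × 0.24530 = -0.0512 eV.

-0.0512 eV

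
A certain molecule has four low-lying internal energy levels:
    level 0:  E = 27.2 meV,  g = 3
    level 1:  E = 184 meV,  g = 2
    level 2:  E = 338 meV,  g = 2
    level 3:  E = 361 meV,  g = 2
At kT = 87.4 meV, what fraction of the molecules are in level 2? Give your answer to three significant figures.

0.0166

Eᵢ/kT = 0.31121, 2.1053, 3.8673, 4.1304.
Z = Σ gᵢe^(−Eᵢ/kT) = 3·e^(−0.31121) + 2·e^(−2.1053) + 2·e^(−3.8673) + 2·e^(−4.1304) = 2.1977 + 0.24362 + 0.041830 + 0.032153 = 2.5153.
P₂ = g₂ e^(−E₂/kT) / Z = 0.041830/2.5153 = 0.0166.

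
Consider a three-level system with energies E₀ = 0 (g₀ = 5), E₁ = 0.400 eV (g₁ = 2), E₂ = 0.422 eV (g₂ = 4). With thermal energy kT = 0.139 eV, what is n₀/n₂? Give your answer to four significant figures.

n₀/n₂ = (g₀/g₂) exp[−(E₀−E₂)/kT] = (5/4) × exp(−(-0.422 eV)/(0.139 eV)) = (5/4) × exp(3.03597) = 26.03.

26.03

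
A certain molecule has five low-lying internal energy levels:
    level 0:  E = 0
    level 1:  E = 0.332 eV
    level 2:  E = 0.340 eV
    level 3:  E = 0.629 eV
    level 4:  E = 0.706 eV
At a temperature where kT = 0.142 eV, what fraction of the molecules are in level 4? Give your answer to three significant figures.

Eᵢ/kT = 0, 2.3380, 2.3944, 4.4296, 4.9718.
Z = Σ e^(−Eᵢ/kT) = e^(−0) + e^(−2.3380) + e^(−2.3944) + e^(−4.4296) + e^(−4.9718) = 1.0000 + 0.096520 + 0.091227 + 0.011919 + 0.0069307 = 1.2066.
P₄ = e^(−E₄/kT) / Z = 0.0069307/1.2066 = 0.00574.

0.00574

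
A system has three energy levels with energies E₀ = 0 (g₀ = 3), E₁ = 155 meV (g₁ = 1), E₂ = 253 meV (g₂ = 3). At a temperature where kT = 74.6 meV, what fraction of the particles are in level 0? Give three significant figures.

0.930

Eᵢ/kT = 0, 2.0777, 3.3914.
Z = Σ gᵢe^(−Eᵢ/kT) = 3·e^(−0) + 1·e^(−2.0777) + 3·e^(−3.3914) = 3.0000 + 0.12522 + 0.10098 = 3.2262.
P₀ = g₀ e^(−E₀/kT) / Z = 3.0000/3.2262 = 0.930.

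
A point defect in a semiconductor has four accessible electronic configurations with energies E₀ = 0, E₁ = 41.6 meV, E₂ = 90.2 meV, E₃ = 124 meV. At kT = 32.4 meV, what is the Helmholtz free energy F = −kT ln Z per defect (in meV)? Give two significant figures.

-10 meV

Eᵢ/kT = 0, 1.284, 2.784, 3.827.
Z = Σ e^(−Eᵢ/kT) = e^(−0) + e^(−1.284) + e^(−2.784) + e^(−3.827) = 1.000 + 0.2769 + 0.06179 + 0.02177 = 1.360.
F = −kT ln Z = −32.4 × ln(1.360) = −32.4 × 0.3075 = -10 meV.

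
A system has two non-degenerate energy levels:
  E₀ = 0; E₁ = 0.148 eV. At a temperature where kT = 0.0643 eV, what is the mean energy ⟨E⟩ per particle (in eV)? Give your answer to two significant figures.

Eᵢ/kT = 0, 2.302.
Z = Σ e^(−Eᵢ/kT) = e^(−0) + e^(−2.302) = 1.000 + 0.1001 = 1.100.
⟨E⟩ = Σ Eᵢ e^(−Eᵢ/kT) / Z = (0·1.000 + 0.148·0.1001) / 1.100 = 0.013 eV.

0.013 eV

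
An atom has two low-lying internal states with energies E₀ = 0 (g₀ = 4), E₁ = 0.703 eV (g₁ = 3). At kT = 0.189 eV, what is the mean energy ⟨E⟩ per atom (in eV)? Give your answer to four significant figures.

0.01255 eV

Eᵢ/kT = 0, 3.71958.
Z = Σ gᵢe^(−Eᵢ/kT) = 4·e^(−0) + 3·e^(−3.71958) = 4.00000 + 0.0727324 = 4.07273.
⟨E⟩ = Σ Eᵢ gᵢe^(−Eᵢ/kT) / Z = (0·4.00000 + 0.703·0.0727324) / 4.07273 = 0.01255 eV.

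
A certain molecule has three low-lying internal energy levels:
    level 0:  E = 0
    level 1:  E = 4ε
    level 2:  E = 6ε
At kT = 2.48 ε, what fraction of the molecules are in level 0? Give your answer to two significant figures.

0.78

Eᵢ/kT = 0, 1.613, 2.419.
Z = Σ e^(−Eᵢ/kT) = e^(−0) + e^(−1.613) + e^(−2.419) = 1.000 + 0.1993 + 0.08901 = 1.288.
P₀ = e^(−E₀/kT) / Z = 1.000/1.288 = 0.78.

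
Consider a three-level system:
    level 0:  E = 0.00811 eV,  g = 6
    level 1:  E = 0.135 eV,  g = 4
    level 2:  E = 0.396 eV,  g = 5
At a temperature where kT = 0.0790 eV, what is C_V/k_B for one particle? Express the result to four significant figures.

0.3865

Eᵢ/kT = 0.102658, 1.70886, 5.01266.
Z = Σ gᵢe^(−Eᵢ/kT) = 6·e^(−0.102658) + 4·e^(−1.70886) + 5·e^(−5.01266) = 5.41461 + 0.724288 + 0.0332659 = 6.17216.
⟨E⟩ = 0.0250908 eV, ⟨E²⟩ = 0.00304155 eV².
C_V/k_B = (⟨E²⟩ − ⟨E⟩²)/(kT)² = (0.00304155 − 0.000629548)/0.00624100 = 0.3865.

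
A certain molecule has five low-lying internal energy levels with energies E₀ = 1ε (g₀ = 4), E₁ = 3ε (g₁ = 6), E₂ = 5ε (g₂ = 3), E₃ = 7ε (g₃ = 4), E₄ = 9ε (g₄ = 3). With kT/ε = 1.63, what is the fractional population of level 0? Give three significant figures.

0.651

Eᵢ/kT = 0.61350, 1.8405, 3.0675, 4.2945, 5.5215.
Z = Σ gᵢe^(−Eᵢ/kT) = 4·e^(−0.61350) + 6·e^(−1.8405) + 3·e^(−3.0675) + 4·e^(−4.2945) + 3·e^(−5.5215) = 2.1658 + 0.95243 + 0.13961 + 0.054574 + 0.012000 = 3.3244.
P₀ = g₀ e^(−E₀/kT) / Z = 2.1658/3.3244 = 0.651.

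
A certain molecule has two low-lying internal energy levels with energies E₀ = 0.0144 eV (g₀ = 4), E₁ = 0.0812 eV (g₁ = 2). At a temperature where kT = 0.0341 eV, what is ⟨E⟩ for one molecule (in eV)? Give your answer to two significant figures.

Eᵢ/kT = 0.4223, 2.381.
Z = Σ gᵢe^(−Eᵢ/kT) = 4·e^(−0.4223) + 2·e^(−2.381) = 2.622 + 0.1849 = 2.807.
⟨E⟩ = Σ Eᵢ gᵢe^(−Eᵢ/kT) / Z = (0.0144·2.622 + 0.0812·0.1849) / 2.807 = 0.019 eV.

0.019 eV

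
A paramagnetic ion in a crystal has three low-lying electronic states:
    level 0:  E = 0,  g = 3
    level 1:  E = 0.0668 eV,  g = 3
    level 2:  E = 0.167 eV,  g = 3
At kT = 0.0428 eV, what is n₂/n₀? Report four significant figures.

0.02020

n₂/n₀ = (g₂/g₀) exp[−(E₂−E₀)/kT] = (3/3) × exp(−(0.167 eV)/(0.0428 eV)) = (3/3) × exp(-3.90187) = 0.02020.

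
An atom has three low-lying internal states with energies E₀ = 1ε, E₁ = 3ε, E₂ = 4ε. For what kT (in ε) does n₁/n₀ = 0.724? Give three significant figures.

n₁/n₀ = exp[−(E₁−E₀)/kT] = 0.724.
⇒ (E₁−E₀)/kT = ln(1/0.724) = ln(1.3812) = 0.32295.
kT = 2ε / 0.32295 = 6.19 ε.

6.19 ε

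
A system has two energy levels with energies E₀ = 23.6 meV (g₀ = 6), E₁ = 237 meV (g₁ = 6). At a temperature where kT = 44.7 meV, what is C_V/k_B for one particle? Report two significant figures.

Eᵢ/kT = 0.5280, 5.302.
Z = Σ gᵢe^(−Eᵢ/kT) = 6·e^(−0.5280) + 6·e^(−5.302) = 3.539 + 0.02989 = 3.569.
⟨E⟩ = 25.39 meV, ⟨E²⟩ = 1023 meV².
C_V/k_B = (⟨E²⟩ − ⟨E⟩²)/(kT)² = (1023 − 644.7)/1998 = 0.19.

0.19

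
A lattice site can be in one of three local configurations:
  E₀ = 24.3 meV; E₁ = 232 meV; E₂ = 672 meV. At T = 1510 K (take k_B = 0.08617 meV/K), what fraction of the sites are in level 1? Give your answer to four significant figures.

k_BT = 0.08617 × 1510 K = 130.117 meV.
Eᵢ/kT = 0.186755, 1.78301, 5.16458.
Z = Σ e^(−Eᵢ/kT) = e^(−0.186755) + e^(−1.78301) + e^(−5.16458) = 0.829647 + 0.168131 + 0.00571546 = 1.00349.
P₁ = e^(−E₁/kT) / Z = 0.168131/1.00349 = 0.1675.

0.1675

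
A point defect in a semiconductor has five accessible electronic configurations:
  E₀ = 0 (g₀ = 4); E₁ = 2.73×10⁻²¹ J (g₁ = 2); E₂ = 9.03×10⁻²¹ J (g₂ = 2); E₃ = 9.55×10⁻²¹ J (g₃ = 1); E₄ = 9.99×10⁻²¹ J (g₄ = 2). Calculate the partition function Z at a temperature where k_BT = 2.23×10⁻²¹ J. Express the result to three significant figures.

Eᵢ/kT = 0, 1.2242, 4.0493, 4.2825, 4.4798.
Z = Σ gᵢe^(−Eᵢ/kT) = 4·e^(−0) + 2·e^(−1.2242) + 2·e^(−4.0493) + 1·e^(−4.2825) + 2·e^(−4.4798) = 4.0000 + 0.58799 + 0.034869 + 0.013808 + 0.022671 = 4.6593.

Z = 4.66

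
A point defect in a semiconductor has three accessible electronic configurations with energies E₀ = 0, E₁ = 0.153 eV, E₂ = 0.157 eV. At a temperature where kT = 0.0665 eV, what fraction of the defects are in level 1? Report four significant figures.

0.08387

Eᵢ/kT = 0, 2.30075, 2.36090.
Z = Σ e^(−Eᵢ/kT) = e^(−0) + e^(−2.30075) + e^(−2.36090) = 1.00000 + 0.100184 + 0.0943353 = 1.19452.
P₁ = e^(−E₁/kT) / Z = 0.100184/1.19452 = 0.08387.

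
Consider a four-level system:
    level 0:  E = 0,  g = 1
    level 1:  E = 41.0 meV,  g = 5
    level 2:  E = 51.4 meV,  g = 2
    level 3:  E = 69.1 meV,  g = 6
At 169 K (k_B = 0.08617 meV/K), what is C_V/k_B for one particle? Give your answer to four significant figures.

k_BT = 0.08617 × 169 K = 14.5627 meV.
Eᵢ/kT = 0, 2.81541, 3.52957, 4.74500.
Z = Σ gᵢe^(−Eᵢ/kT) = 1·e^(−0) + 5·e^(−2.81541) + 2·e^(−3.52957) + 6·e^(−4.74500) = 1.00000 + 0.299401 + 0.0586350 + 0.0521704 = 1.41021.
⟨E⟩ = 13.3982 meV, ⟨E²⟩ = 643.385 meV².
C_V/k_B = (⟨E²⟩ − ⟨E⟩²)/(kT)² = (643.385 − 179.512)/212.072 = 2.187.

2.187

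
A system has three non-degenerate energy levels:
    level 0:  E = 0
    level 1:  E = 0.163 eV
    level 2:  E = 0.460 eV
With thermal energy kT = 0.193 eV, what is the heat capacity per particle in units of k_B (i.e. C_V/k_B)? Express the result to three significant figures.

0.399

Eᵢ/kT = 0, 0.84456, 2.3834.
Z = Σ e^(−Eᵢ/kT) = e^(−0) + e^(−0.84456) + e^(−2.3834) = 1.0000 + 0.42975 + 0.092236 = 1.5220.
⟨E⟩ = 0.073901 eV, ⟨E²⟩ = 0.020325 eV².
C_V/k_B = (⟨E²⟩ − ⟨E⟩²)/(kT)² = (0.020325 − 0.0054614)/0.037249 = 0.399.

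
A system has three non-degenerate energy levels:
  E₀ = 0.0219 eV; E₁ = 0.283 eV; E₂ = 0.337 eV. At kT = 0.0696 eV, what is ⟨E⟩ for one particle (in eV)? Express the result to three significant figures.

0.0311 eV

Eᵢ/kT = 0.31466, 4.0661, 4.8420.
Z = Σ e^(−Eᵢ/kT) = e^(−0.31466) + e^(−4.0661) + e^(−4.8420) = 0.73004 + 0.017144 + 0.0078913 = 0.75508.
⟨E⟩ = Σ Eᵢ e^(−Eᵢ/kT) / Z = (0.0219·0.73004 + 0.283·0.017144 + 0.337·0.0078913) / 0.75508 = 0.0311 eV.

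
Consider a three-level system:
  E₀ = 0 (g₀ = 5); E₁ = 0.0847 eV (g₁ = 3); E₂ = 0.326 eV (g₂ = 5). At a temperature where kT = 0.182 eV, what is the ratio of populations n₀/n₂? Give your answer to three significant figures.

n₀/n₂ = (g₀/g₂) exp[−(E₀−E₂)/kT] = (5/5) × exp(−(-0.326 eV)/(0.182 eV)) = (5/5) × exp(1.7912) = 6.00.

6.00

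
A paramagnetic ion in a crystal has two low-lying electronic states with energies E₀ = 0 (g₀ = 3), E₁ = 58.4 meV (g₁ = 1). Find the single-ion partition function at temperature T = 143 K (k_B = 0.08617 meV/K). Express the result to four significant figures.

k_BT = 0.08617 × 143 K = 12.3223 meV.
Eᵢ/kT = 0, 4.73937.
Z = Σ gᵢe^(−Eᵢ/kT) = 3·e^(−0) + 1·e^(−4.73937) = 3.00000 + 0.00874415 = 3.00874.

Z = 3.009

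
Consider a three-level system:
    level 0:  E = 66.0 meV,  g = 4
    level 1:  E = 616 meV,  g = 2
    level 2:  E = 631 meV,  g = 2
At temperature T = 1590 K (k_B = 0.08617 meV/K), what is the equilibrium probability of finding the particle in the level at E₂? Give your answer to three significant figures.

k_BT = 0.08617 × 1590 K = 137.01 meV.
Eᵢ/kT = 0.48172, 4.4960, 4.6055.
Z = Σ gᵢe^(−Eᵢ/kT) = 4·e^(−0.48172) + 2·e^(−4.4960) + 2·e^(−4.6055) = 2.4709 + 0.022307 + 0.019993 = 2.5132.
P₂ = g₂ e^(−E₂/kT) / Z = 0.019993/2.5132 = 0.00796.

0.00796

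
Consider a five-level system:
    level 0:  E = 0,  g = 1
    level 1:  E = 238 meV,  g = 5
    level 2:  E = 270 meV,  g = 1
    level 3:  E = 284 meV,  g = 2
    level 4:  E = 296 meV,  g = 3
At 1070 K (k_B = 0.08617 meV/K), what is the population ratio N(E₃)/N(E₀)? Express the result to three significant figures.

0.0919

k_BT = 0.08617 × 1070 K = 92.202 meV.
n₃/n₀ = (g₃/g₀) exp[−(E₃−E₀)/kT] = (2/1) × exp(−(284 meV)/(92.202 meV)) = (2/1) × exp(-3.0802) = 0.0919.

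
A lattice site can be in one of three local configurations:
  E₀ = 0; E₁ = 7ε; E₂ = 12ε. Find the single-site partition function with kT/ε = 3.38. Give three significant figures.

Eᵢ/kT = 0, 2.0710, 3.5503.
Z = Σ e^(−Eᵢ/kT) = e^(−0) + e^(−2.0710) + e^(−3.5503) = 1.0000 + 0.12606 + 0.028716 = 1.1548.

Z = 1.15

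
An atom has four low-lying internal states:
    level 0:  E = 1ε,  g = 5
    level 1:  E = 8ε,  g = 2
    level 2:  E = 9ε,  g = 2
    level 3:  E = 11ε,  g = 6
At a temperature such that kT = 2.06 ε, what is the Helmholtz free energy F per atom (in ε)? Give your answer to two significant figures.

Eᵢ/kT = 0.4854, 3.883, 4.369, 5.340.
Z = Σ gᵢe^(−Eᵢ/kT) = 5·e^(−0.4854) + 2·e^(−3.883) + 2·e^(−4.369) + 6·e^(−5.340) = 3.077 + 0.04118 + 0.02533 + 0.02878 = 3.172.
F = −kT ln Z = −2.06 × ln(3.172) = −2.06 × 1.154 = -2.4 ε.

-2.4 ε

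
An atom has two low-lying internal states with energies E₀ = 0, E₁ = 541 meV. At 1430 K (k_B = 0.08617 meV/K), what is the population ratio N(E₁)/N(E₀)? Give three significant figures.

0.0124

k_BT = 0.08617 × 1430 K = 123.22 meV.
n₁/n₀ = exp[−(E₁−E₀)/kT] = exp(−(541 meV)/(123.22 meV)) = exp(-4.3905) = 0.0124.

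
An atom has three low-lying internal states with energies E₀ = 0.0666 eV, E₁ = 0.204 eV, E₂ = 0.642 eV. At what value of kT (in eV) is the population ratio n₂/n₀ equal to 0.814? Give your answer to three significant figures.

2.80 eV

n₂/n₀ = exp[−(E₂−E₀)/kT] = 0.814.
⇒ (E₂−E₀)/kT = ln(1/0.814) = ln(1.2285) = 0.20579.
kT = 0.5754 eV / 0.20579 = 2.80 eV.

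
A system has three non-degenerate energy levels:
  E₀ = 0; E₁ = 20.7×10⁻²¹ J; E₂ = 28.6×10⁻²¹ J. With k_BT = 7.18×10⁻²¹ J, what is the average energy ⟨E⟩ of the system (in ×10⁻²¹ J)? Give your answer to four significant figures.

1.574 ×10⁻²¹ J

Eᵢ/kT = 0, 2.88301, 3.98329.
Z = Σ e^(−Eᵢ/kT) = e^(−0) + e^(−2.88301) + e^(−3.98329) = 1.00000 + 0.0559661 + 0.0186243 = 1.07459.
⟨E⟩ = Σ Eᵢ e^(−Eᵢ/kT) / Z = (0·1.00000 + 20.7·0.0559661 + 28.6·0.0186243) / 1.07459 = 1.574 ×10⁻²¹ J.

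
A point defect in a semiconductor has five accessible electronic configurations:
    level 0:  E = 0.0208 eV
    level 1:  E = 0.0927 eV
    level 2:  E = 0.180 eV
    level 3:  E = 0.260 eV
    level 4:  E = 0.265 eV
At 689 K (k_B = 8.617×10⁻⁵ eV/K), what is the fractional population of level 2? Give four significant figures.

k_BT = 8.617×10⁻⁵ × 689 K = 0.0593711 eV.
Eᵢ/kT = 0.350339, 1.56137, 3.03178, 4.37924, 4.46345.
Z = Σ e^(−Eᵢ/kT) = e^(−0.350339) + e^(−1.56137) + e^(−3.03178) + e^(−4.37924) + e^(−4.46345) = 0.704449 + 0.209848 + 0.0482297 + 0.0125349 + 0.0115225 = 0.986584.
P₂ = e^(−E₂/kT) / Z = 0.0482297/0.986584 = 0.04889.

0.04889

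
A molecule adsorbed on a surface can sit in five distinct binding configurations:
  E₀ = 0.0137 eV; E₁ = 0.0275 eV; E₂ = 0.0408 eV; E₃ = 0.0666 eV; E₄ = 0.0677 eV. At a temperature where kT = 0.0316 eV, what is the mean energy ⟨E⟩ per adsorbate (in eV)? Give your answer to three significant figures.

0.0301 eV

Eᵢ/kT = 0.43354, 0.87025, 1.2911, 2.1076, 2.1424.
Z = Σ e^(−Eᵢ/kT) = e^(−0.43354) + e^(−0.87025) + e^(−1.2911) + e^(−2.1076) + e^(−2.1424) = 0.64821 + 0.41885 + 0.27497 + 0.12153 + 0.11737 = 1.5809.
⟨E⟩ = Σ Eᵢ e^(−Eᵢ/kT) / Z = (0.0137·0.64821 + 0.0275·0.41885 + 0.0408·0.27497 + 0.0666·0.12153 + 0.0677·0.11737) / 1.5809 = 0.0301 eV.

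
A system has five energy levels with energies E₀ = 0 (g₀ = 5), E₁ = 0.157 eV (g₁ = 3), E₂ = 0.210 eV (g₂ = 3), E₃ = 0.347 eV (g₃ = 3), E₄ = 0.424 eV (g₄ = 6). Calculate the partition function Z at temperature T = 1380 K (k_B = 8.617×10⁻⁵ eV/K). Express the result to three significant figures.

k_BT = 8.617×10⁻⁵ × 1380 K = 0.11891 eV.
Eᵢ/kT = 0, 1.3203, 1.7660, 2.9182, 3.5657.
Z = Σ gᵢe^(−Eᵢ/kT) = 5·e^(−0) + 3·e^(−1.3203) + 3·e^(−1.7660) + 3·e^(−2.9182) + 6·e^(−3.5657) = 5.0000 + 0.80117 + 0.51305 + 0.16209 + 0.16966 = 6.6460.

Z = 6.65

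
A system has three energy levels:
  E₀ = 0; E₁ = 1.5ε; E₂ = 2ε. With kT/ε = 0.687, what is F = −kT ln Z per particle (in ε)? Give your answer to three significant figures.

Eᵢ/kT = 0, 2.1834, 2.9112.
Z = Σ e^(−Eᵢ/kT) = e^(−0) + e^(−2.1834) + e^(−2.9112) = 1.0000 + 0.11266 + 0.054410 = 1.1671.
F = −kT ln Z = −0.687 × ln(1.1671) = −0.687 × 0.15452 = -0.106 ε.

-0.106 ε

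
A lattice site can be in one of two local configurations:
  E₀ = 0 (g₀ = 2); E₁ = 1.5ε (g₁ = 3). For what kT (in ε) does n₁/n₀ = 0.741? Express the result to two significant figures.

n₁/n₀ = (g₁/g₀) exp[−(E₁−E₀)/kT] = 0.741.
⇒ (E₁−E₀)/kT = ln((3/2)/0.741) = ln(2.024) = 0.7051.
kT = 1.5ε / 0.7051 = 2.1 ε.

2.1 ε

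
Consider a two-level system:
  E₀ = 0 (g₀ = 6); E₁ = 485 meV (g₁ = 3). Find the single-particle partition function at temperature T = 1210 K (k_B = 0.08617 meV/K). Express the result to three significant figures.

Z = 6.03

k_BT = 0.08617 × 1210 K = 104.27 meV.
Eᵢ/kT = 0, 4.6514.
Z = Σ gᵢe^(−Eᵢ/kT) = 6·e^(−0) + 3·e^(−4.6514) = 6.0000 + 0.028645 = 6.0286.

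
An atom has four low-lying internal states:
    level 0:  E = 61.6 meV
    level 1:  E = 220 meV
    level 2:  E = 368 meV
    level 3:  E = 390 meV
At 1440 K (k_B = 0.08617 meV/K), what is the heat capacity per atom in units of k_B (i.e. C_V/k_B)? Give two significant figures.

k_BT = 0.08617 × 1440 K = 124.1 meV.
Eᵢ/kT = 0.4964, 1.773, 2.965, 3.143.
Z = Σ e^(−Eᵢ/kT) = e^(−0.4964) + e^(−1.773) + e^(−2.965) + e^(−3.143) = 0.6087 + 0.1698 + 0.05156 + 0.04315 = 0.8732.
⟨E⟩ = 126.7 meV, ⟨E²⟩ = 27570 meV².
C_V/k_B = (⟨E²⟩ − ⟨E⟩²)/(kT)² = (27570 − 16050)/15400 = 0.75.

0.75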